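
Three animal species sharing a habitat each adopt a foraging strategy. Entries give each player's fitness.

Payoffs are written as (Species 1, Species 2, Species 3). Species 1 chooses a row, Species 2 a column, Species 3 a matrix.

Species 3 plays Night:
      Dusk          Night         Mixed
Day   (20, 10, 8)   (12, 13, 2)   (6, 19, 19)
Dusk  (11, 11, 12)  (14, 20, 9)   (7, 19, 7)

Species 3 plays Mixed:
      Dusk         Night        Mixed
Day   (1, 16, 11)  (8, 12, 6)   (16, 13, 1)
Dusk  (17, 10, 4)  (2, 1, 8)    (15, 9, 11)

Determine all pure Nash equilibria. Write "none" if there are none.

Pure NE: (Dusk, Night, Night)

For each player, find the best response to each opponent profile; mutual best responses are the pure NE.
Species 1 against (Dusk, Night): payoffs 20, 11 → best response Day.
Species 1 against (Dusk, Mixed): payoffs 1, 17 → best response Dusk.
Species 1 against (Night, Night): payoffs 12, 14 → best response Dusk.
Species 1 against (Night, Mixed): payoffs 8, 2 → best response Day.
Species 1 against (Mixed, Night): payoffs 6, 7 → best response Dusk.
Species 1 against (Mixed, Mixed): payoffs 16, 15 → best response Day.
Species 2 against (Day, Night): payoffs 10, 13, 19 → best response Mixed.
Species 2 against (Day, Mixed): payoffs 16, 12, 13 → best response Dusk.
Species 2 against (Dusk, Night): payoffs 11, 20, 19 → best response Night.
Species 2 against (Dusk, Mixed): payoffs 10, 1, 9 → best response Dusk.
Species 3 against (Day, Dusk): payoffs 8, 11 → best response Mixed.
Species 3 against (Day, Night): payoffs 2, 6 → best response Mixed.
Species 3 against (Day, Mixed): payoffs 19, 1 → best response Night.
Species 3 against (Dusk, Dusk): payoffs 12, 4 → best response Night.
Species 3 against (Dusk, Night): payoffs 9, 8 → best response Night.
Species 3 against (Dusk, Mixed): payoffs 7, 11 → best response Mixed.
Mutual best responses: (Dusk, Night, Night).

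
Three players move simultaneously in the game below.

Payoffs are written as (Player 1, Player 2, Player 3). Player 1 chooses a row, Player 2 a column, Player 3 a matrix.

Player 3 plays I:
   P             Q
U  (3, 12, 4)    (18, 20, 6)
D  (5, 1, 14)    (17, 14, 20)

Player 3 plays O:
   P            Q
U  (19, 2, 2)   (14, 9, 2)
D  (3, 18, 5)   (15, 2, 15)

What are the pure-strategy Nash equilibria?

Pure NE: (U, Q, I)

(U, P, I): Player 1 can switch to D (3 → 5). Not NE.
(U, P, O): Player 2 can switch to Q (2 → 9). Not NE.
(U, Q, I): Player 1 gets 18, best alternative 17; Player 2 gets 20, best alternative 12; Player 3 gets 6, best alternative 2. No profitable deviation — NE.
(U, Q, O): Player 1 can switch to D (14 → 15). Not NE.
(D, P, I): Player 2 can switch to Q (1 → 14). Not NE.
(D, P, O): Player 1 can switch to U (3 → 19). Not NE.
(D, Q, I): Player 1 can switch to U (17 → 18). Not NE.
(D, Q, O): Player 2 can switch to P (2 → 18). Not NE.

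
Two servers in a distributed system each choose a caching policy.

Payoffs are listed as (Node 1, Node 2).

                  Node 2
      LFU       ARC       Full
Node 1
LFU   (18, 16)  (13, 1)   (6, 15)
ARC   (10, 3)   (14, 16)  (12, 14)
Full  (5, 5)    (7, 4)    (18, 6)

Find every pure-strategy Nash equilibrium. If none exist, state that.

Check each profile: it is a Nash equilibrium iff no player can strictly gain by switching unilaterally.
(LFU, LFU): Node 1 gets 18, best alternative 10; Node 2 gets 16, best alternative 15. No profitable deviation — NE.
(LFU, ARC): Node 1 can switch to ARC (13 → 14). Not NE.
(LFU, Full): Node 1 can switch to ARC (6 → 12). Not NE.
(ARC, LFU): Node 1 can switch to LFU (10 → 18). Not NE.
(ARC, ARC): Node 1 gets 14, best alternative 13; Node 2 gets 16, best alternative 14. No profitable deviation — NE.
(ARC, Full): Node 1 can switch to Full (12 → 18). Not NE.
(Full, LFU): Node 1 can switch to LFU (5 → 18). Not NE.
(Full, ARC): Node 1 can switch to LFU (7 → 13). Not NE.
(Full, Full): Node 1 gets 18, best alternative 12; Node 2 gets 6, best alternative 5. No profitable deviation — NE.

The pure Nash equilibria are (LFU, LFU); (ARC, ARC); (Full, Full).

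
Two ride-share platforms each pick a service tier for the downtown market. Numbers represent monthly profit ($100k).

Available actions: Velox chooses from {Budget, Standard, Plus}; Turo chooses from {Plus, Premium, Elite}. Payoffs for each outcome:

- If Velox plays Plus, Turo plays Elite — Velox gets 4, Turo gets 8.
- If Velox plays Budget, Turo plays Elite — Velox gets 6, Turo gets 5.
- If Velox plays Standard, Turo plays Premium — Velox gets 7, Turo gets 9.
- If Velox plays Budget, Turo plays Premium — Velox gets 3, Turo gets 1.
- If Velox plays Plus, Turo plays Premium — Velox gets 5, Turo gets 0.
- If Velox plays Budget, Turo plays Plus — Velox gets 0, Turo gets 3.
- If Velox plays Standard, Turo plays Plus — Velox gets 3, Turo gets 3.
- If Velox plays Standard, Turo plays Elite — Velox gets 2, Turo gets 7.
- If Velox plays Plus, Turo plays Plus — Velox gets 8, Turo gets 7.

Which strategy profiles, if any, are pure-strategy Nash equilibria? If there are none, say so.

Pure-strategy Nash equilibria: (Budget, Elite), (Standard, Premium)

Velox against Plus: payoffs 0, 3, 8 → best response Plus.
Velox against Premium: payoffs 3, 7, 5 → best response Standard.
Velox against Elite: payoffs 6, 2, 4 → best response Budget.
Turo against Budget: payoffs 3, 1, 5 → best response Elite.
Turo against Standard: payoffs 3, 9, 7 → best response Premium.
Turo against Plus: payoffs 7, 0, 8 → best response Elite.
Mutual best responses: (Budget, Elite); (Standard, Premium).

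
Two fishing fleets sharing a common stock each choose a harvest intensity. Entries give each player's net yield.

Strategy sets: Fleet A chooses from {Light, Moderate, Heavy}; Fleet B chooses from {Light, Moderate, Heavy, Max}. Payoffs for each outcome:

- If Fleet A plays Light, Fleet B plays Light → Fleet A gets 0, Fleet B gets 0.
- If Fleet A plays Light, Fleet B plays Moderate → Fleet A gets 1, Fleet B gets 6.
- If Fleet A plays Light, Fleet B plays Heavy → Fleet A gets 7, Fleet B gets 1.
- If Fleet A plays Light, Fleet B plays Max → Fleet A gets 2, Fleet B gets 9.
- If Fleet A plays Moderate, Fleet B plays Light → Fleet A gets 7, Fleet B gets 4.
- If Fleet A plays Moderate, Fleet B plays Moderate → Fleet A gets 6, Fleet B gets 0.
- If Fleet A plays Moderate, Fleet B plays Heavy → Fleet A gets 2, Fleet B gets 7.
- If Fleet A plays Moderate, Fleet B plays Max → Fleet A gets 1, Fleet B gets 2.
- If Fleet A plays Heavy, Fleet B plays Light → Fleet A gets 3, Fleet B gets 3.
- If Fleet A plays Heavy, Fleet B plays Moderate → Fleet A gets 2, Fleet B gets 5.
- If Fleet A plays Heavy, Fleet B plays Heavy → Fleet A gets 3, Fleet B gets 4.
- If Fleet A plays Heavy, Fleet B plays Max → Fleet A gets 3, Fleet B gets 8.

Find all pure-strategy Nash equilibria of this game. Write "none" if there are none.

Mark each player's best response to every combination of opponents' strategies; a profile where every player is best-responding is a pure Nash equilibrium.
Fleet A against Light: payoffs 0, 7, 3 → best response Moderate.
Fleet A against Moderate: payoffs 1, 6, 2 → best response Moderate.
Fleet A against Heavy: payoffs 7, 2, 3 → best response Light.
Fleet A against Max: payoffs 2, 1, 3 → best response Heavy.
Fleet B against Light: payoffs 0, 6, 1, 9 → best response Max.
Fleet B against Moderate: payoffs 4, 0, 7, 2 → best response Heavy.
Fleet B against Heavy: payoffs 3, 5, 4, 8 → best response Max.
Mutual best responses: (Heavy, Max).

The unique pure-strategy Nash equilibrium is (Heavy, Max).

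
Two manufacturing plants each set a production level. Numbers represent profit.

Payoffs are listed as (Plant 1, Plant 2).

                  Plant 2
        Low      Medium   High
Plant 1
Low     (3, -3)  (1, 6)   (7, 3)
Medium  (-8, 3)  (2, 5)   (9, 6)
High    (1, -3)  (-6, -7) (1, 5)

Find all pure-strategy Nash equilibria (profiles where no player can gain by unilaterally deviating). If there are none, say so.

Pure NE: (Medium, High)

(Low, Low): Plant 2 can switch to Medium (-3 → 6). Not NE.
(Low, Medium): Plant 1 can switch to Medium (1 → 2). Not NE.
(Low, High): Plant 1 can switch to Medium (7 → 9). Not NE.
(Medium, Low): Plant 1 can switch to Low (-8 → 3). Not NE.
(Medium, Medium): Plant 2 can switch to High (5 → 6). Not NE.
(Medium, High): Plant 1 gets 9, best alternative 7; Plant 2 gets 6, best alternative 5. No profitable deviation — NE.
(High, Low): Plant 1 can switch to Low (1 → 3). Not NE.
(High, Medium): Plant 1 can switch to Low (-6 → 1). Not NE.
(High, High): Plant 1 can switch to Low (1 → 7). Not NE.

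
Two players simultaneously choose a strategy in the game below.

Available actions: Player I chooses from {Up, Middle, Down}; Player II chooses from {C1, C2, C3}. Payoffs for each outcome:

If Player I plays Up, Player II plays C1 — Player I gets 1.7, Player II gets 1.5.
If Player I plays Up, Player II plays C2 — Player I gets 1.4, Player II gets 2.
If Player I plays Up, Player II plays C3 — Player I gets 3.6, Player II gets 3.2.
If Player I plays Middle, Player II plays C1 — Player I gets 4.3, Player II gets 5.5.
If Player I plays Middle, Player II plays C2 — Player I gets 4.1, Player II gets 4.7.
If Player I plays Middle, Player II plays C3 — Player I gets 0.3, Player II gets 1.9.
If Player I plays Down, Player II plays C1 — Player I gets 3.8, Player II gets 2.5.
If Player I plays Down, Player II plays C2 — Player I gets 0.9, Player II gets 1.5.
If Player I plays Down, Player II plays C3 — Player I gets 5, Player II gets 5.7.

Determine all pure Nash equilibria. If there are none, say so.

Pure-strategy Nash equilibria: (Middle, C1); (Down, C3)

Player I against C1: payoffs 1.7, 4.3, 3.8 → best response Middle.
Player I against C2: payoffs 1.4, 4.1, 0.9 → best response Middle.
Player I against C3: payoffs 3.6, 0.3, 5 → best response Down.
Player II against Up: payoffs 1.5, 2, 3.2 → best response C3.
Player II against Middle: payoffs 5.5, 4.7, 1.9 → best response C1.
Player II against Down: payoffs 2.5, 1.5, 5.7 → best response C3.
Mutual best responses: (Middle, C1); (Down, C3).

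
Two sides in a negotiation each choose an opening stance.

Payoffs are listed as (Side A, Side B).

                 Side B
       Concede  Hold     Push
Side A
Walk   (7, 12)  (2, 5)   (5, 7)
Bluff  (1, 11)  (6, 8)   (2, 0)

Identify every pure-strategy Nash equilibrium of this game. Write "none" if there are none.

(Walk, Concede)

Side A against Concede: payoffs 7, 1 → best response Walk.
Side A against Hold: payoffs 2, 6 → best response Bluff.
Side A against Push: payoffs 5, 2 → best response Walk.
Side B against Walk: payoffs 12, 5, 7 → best response Concede.
Side B against Bluff: payoffs 11, 8, 0 → best response Concede.
Mutual best responses: (Walk, Concede).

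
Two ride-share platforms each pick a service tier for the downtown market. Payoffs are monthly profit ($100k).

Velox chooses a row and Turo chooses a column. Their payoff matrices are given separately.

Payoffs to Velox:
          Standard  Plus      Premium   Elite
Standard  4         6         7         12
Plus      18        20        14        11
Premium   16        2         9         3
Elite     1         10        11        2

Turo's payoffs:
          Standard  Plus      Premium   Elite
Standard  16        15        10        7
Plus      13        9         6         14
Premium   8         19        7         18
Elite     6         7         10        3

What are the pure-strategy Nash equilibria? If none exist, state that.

Check each profile: it is a Nash equilibrium iff no player can strictly gain by switching unilaterally.
(Standard, Standard): Velox can switch to Plus (4 → 18). Not NE.
(Standard, Plus): Velox can switch to Plus (6 → 20). Not NE.
(Standard, Premium): Velox can switch to Plus (7 → 14). Not NE.
(Standard, Elite): Turo can switch to Standard (7 → 16). Not NE.
(Plus, Standard): Turo can switch to Elite (13 → 14). Not NE.
(Plus, Plus): Turo can switch to Standard (9 → 13). Not NE.
(The remaining 10 profiles each have a profitable deviation by the same check.)

none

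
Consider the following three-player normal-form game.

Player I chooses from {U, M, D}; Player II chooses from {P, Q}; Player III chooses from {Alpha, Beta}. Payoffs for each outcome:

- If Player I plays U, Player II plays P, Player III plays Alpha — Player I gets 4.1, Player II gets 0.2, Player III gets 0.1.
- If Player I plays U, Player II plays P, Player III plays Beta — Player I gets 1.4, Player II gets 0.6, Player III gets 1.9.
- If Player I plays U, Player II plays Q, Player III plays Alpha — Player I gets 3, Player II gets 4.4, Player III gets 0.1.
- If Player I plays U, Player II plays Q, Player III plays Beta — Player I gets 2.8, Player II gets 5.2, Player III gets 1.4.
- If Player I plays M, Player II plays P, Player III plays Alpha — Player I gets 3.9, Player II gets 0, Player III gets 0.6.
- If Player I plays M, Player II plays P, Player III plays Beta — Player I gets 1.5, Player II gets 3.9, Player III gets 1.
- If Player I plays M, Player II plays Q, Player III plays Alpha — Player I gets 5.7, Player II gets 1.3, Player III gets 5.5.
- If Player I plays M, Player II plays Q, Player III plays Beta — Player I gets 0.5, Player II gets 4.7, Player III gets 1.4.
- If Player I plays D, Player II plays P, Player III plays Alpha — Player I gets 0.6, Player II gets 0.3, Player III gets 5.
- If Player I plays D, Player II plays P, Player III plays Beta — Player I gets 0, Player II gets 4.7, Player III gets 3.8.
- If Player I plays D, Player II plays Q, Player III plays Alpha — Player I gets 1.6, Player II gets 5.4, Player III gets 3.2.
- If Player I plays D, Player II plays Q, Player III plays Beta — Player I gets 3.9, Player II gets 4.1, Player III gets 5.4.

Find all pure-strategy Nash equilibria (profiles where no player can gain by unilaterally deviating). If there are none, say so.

Player I against (P, Alpha): payoffs 4.1, 3.9, 0.6 → best response U.
Player I against (P, Beta): payoffs 1.4, 1.5, 0 → best response M.
Player I against (Q, Alpha): payoffs 3, 5.7, 1.6 → best response M.
Player I against (Q, Beta): payoffs 2.8, 0.5, 3.9 → best response D.
Player II against (U, Alpha): payoffs 0.2, 4.4 → best response Q.
Player II against (U, Beta): payoffs 0.6, 5.2 → best response Q.
Player II against (M, Alpha): payoffs 0, 1.3 → best response Q.
Player II against (M, Beta): payoffs 3.9, 4.7 → best response Q.
Player II against (D, Alpha): payoffs 0.3, 5.4 → best response Q.
Player II against (D, Beta): payoffs 4.7, 4.1 → best response P.
Player III against (U, P): payoffs 0.1, 1.9 → best response Beta.
Player III against (U, Q): payoffs 0.1, 1.4 → best response Beta.
Player III against (M, P): payoffs 0.6, 1 → best response Beta.
Player III against (M, Q): payoffs 5.5, 1.4 → best response Alpha.
Player III against (D, P): payoffs 5, 3.8 → best response Alpha.
Player III against (D, Q): payoffs 3.2, 5.4 → best response Beta.
Mutual best responses: (M, Q, Alpha).

(M, Q, Alpha)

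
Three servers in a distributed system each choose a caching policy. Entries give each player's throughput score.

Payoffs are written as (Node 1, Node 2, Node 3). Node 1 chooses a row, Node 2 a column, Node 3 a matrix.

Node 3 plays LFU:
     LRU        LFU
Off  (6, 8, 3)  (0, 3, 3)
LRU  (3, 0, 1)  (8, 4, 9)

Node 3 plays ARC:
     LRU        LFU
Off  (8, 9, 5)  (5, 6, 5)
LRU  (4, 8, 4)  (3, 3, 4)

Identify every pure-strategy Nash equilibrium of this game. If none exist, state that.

(Off, LRU, ARC) and (LRU, LFU, LFU)

Node 1 against (LRU, LFU): payoffs 6, 3 → best response Off.
Node 1 against (LRU, ARC): payoffs 8, 4 → best response Off.
Node 1 against (LFU, LFU): payoffs 0, 8 → best response LRU.
Node 1 against (LFU, ARC): payoffs 5, 3 → best response Off.
Node 2 against (Off, LFU): payoffs 8, 3 → best response LRU.
Node 2 against (Off, ARC): payoffs 9, 6 → best response LRU.
Node 2 against (LRU, LFU): payoffs 0, 4 → best response LFU.
Node 2 against (LRU, ARC): payoffs 8, 3 → best response LRU.
Node 3 against (Off, LRU): payoffs 3, 5 → best response ARC.
Node 3 against (Off, LFU): payoffs 3, 5 → best response ARC.
Node 3 against (LRU, LRU): payoffs 1, 4 → best response ARC.
Node 3 against (LRU, LFU): payoffs 9, 4 → best response LFU.
Mutual best responses: (Off, LRU, ARC); (LRU, LFU, LFU).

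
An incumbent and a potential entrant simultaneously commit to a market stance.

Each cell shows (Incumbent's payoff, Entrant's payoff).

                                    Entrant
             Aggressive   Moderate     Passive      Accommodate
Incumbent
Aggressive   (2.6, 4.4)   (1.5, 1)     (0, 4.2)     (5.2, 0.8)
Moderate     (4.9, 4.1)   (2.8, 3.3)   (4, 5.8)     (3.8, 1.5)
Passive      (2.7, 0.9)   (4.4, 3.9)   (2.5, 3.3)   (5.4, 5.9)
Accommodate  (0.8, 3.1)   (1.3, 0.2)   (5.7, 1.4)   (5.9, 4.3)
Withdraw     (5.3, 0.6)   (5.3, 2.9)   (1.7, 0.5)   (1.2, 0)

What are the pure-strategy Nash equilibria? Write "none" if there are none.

Pure-strategy Nash equilibria: (Accommodate, Accommodate) and (Withdraw, Moderate)

For each strategy profile, look for a profitable unilateral deviation.
(Aggressive, Aggressive): Incumbent can switch to Moderate (2.6 → 4.9). Not NE.
(Aggressive, Moderate): Incumbent can switch to Moderate (1.5 → 2.8). Not NE.
(Aggressive, Passive): Incumbent can switch to Moderate (0 → 4). Not NE.
(Aggressive, Accommodate): Incumbent can switch to Passive (5.2 → 5.4). Not NE.
(Moderate, Aggressive): Incumbent can switch to Withdraw (4.9 → 5.3). Not NE.
(Moderate, Moderate): Incumbent can switch to Passive (2.8 → 4.4). Not NE.
(Moderate, Passive): Incumbent can switch to Accommodate (4 → 5.7). Not NE.
(Moderate, Accommodate): Incumbent can switch to Aggressive (3.8 → 5.2). Not NE.
(Accommodate, Accommodate): Incumbent gets 5.9, best alternative 5.4; Entrant gets 4.3, best alternative 3.1. No profitable deviation — NE.
(Withdraw, Moderate): Incumbent gets 5.3, best alternative 4.4; Entrant gets 2.9, best alternative 0.6. No profitable deviation — NE.
(The remaining 10 profiles each have a profitable deviation by the same check.)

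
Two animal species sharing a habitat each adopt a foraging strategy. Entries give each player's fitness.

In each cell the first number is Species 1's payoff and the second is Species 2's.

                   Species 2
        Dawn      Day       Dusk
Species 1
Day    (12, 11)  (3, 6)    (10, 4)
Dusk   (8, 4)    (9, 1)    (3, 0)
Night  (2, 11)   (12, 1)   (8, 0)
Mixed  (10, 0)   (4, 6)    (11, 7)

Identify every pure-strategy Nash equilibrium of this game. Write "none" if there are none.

The pure Nash equilibria are (Day, Dawn) and (Mixed, Dusk).

Mark each player's best response to every combination of opponents' strategies; a profile where every player is best-responding is a pure Nash equilibrium.
Species 1 against Dawn: payoffs 12, 8, 2, 10 → best response Day.
Species 1 against Day: payoffs 3, 9, 12, 4 → best response Night.
Species 1 against Dusk: payoffs 10, 3, 8, 11 → best response Mixed.
Species 2 against Day: payoffs 11, 6, 4 → best response Dawn.
Species 2 against Dusk: payoffs 4, 1, 0 → best response Dawn.
Species 2 against Night: payoffs 11, 1, 0 → best response Dawn.
Species 2 against Mixed: payoffs 0, 6, 7 → best response Dusk.
Mutual best responses: (Day, Dawn); (Mixed, Dusk).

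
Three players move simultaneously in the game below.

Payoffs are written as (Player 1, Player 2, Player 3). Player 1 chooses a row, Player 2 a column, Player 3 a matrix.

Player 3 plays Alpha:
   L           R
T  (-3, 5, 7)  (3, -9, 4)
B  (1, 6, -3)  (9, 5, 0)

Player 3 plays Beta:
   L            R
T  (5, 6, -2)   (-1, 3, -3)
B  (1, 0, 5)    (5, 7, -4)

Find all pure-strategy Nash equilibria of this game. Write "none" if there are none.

No pure-strategy Nash equilibrium.

For each player, find the best response to each opponent profile; mutual best responses are the pure NE.
Player 1 against (L, Alpha): payoffs -3, 1 → best response B.
Player 1 against (L, Beta): payoffs 5, 1 → best response T.
Player 1 against (R, Alpha): payoffs 3, 9 → best response B.
Player 1 against (R, Beta): payoffs -1, 5 → best response B.
Player 2 against (T, Alpha): payoffs 5, -9 → best response L.
Player 2 against (T, Beta): payoffs 6, 3 → best response L.
Player 2 against (B, Alpha): payoffs 6, 5 → best response L.
Player 2 against (B, Beta): payoffs 0, 7 → best response R.
Player 3 against (T, L): payoffs 7, -2 → best response Alpha.
Player 3 against (T, R): payoffs 4, -3 → best response Alpha.
Player 3 against (B, L): payoffs -3, 5 → best response Beta.
Player 3 against (B, R): payoffs 0, -4 → best response Alpha.
No profile is a mutual best response for all players.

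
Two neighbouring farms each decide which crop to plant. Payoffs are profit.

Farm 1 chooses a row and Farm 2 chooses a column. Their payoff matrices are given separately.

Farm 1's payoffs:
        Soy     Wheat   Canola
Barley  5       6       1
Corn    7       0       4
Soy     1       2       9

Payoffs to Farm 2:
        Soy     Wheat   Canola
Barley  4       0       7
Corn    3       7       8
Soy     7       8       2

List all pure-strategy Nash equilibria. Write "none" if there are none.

Farm 1 against Soy: payoffs 5, 7, 1 → best response Corn.
Farm 1 against Wheat: payoffs 6, 0, 2 → best response Barley.
Farm 1 against Canola: payoffs 1, 4, 9 → best response Soy.
Farm 2 against Barley: payoffs 4, 0, 7 → best response Canola.
Farm 2 against Corn: payoffs 3, 7, 8 → best response Canola.
Farm 2 against Soy: payoffs 7, 8, 2 → best response Wheat.
No profile is a mutual best response for all players.

none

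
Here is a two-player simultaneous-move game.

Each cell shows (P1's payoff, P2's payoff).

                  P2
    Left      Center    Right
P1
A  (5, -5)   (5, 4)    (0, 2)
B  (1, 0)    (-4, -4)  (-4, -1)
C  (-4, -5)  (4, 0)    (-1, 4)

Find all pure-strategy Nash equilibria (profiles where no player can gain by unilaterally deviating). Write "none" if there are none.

(A, Center)

P1 against Left: payoffs 5, 1, -4 → best response A.
P1 against Center: payoffs 5, -4, 4 → best response A.
P1 against Right: payoffs 0, -4, -1 → best response A.
P2 against A: payoffs -5, 4, 2 → best response Center.
P2 against B: payoffs 0, -4, -1 → best response Left.
P2 against C: payoffs -5, 0, 4 → best response Right.
Mutual best responses: (A, Center).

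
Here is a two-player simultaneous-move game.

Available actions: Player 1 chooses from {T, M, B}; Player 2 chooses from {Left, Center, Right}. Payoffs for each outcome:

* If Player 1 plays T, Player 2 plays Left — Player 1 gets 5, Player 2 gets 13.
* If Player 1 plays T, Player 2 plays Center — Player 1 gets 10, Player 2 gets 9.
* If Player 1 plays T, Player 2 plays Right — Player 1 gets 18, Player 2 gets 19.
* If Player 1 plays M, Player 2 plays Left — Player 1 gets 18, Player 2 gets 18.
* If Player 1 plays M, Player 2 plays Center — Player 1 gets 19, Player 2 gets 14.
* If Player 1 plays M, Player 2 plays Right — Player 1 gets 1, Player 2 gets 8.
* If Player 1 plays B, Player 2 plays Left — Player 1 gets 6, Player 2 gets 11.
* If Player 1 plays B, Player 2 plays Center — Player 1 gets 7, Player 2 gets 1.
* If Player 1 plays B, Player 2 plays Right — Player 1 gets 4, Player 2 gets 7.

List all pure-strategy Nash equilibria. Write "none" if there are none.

Pure-strategy Nash equilibria: (T, Right) and (M, Left)

For each strategy profile, look for a profitable unilateral deviation.
(T, Left): Player 1 can switch to M (5 → 18). Not NE.
(T, Center): Player 1 can switch to M (10 → 19). Not NE.
(T, Right): Player 1 gets 18, best alternative 4; Player 2 gets 19, best alternative 13. No profitable deviation — NE.
(M, Left): Player 1 gets 18, best alternative 6; Player 2 gets 18, best alternative 14. No profitable deviation — NE.
(M, Center): Player 2 can switch to Left (14 → 18). Not NE.
(M, Right): Player 1 can switch to T (1 → 18). Not NE.
(B, Left): Player 1 can switch to M (6 → 18). Not NE.
(B, Center): Player 1 can switch to T (7 → 10). Not NE.
(B, Right): Player 1 can switch to T (4 → 18). Not NE.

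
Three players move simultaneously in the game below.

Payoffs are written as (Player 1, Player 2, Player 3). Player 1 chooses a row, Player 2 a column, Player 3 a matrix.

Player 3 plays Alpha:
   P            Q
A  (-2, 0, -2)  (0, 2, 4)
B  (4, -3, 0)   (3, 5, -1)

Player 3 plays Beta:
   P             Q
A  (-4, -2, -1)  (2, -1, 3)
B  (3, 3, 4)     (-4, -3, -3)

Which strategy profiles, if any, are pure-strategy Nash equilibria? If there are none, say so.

For each player, find the best response to each opponent profile; mutual best responses are the pure NE.
Player 1 against (P, Alpha): payoffs -2, 4 → best response B.
Player 1 against (P, Beta): payoffs -4, 3 → best response B.
Player 1 against (Q, Alpha): payoffs 0, 3 → best response B.
Player 1 against (Q, Beta): payoffs 2, -4 → best response A.
Player 2 against (A, Alpha): payoffs 0, 2 → best response Q.
Player 2 against (A, Beta): payoffs -2, -1 → best response Q.
Player 2 against (B, Alpha): payoffs -3, 5 → best response Q.
Player 2 against (B, Beta): payoffs 3, -3 → best response P.
Player 3 against (A, P): payoffs -2, -1 → best response Beta.
Player 3 against (A, Q): payoffs 4, 3 → best response Alpha.
Player 3 against (B, P): payoffs 0, 4 → best response Beta.
Player 3 against (B, Q): payoffs -1, -3 → best response Alpha.
Mutual best responses: (B, P, Beta); (B, Q, Alpha).

The pure Nash equilibria are (B, P, Beta) and (B, Q, Alpha).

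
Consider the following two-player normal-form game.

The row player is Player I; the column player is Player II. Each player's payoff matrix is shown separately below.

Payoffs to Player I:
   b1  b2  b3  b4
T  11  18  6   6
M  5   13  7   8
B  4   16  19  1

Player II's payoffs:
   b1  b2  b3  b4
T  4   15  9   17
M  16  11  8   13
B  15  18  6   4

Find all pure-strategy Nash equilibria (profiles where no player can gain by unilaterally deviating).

Mark each player's best response to every combination of opponents' strategies; a profile where every player is best-responding is a pure Nash equilibrium.
Player I against b1: payoffs 11, 5, 4 → best response T.
Player I against b2: payoffs 18, 13, 16 → best response T.
Player I against b3: payoffs 6, 7, 19 → best response B.
Player I against b4: payoffs 6, 8, 1 → best response M.
Player II against T: payoffs 4, 15, 9, 17 → best response b4.
Player II against M: payoffs 16, 11, 8, 13 → best response b1.
Player II against B: payoffs 15, 18, 6, 4 → best response b2.
No profile is a mutual best response for all players.

none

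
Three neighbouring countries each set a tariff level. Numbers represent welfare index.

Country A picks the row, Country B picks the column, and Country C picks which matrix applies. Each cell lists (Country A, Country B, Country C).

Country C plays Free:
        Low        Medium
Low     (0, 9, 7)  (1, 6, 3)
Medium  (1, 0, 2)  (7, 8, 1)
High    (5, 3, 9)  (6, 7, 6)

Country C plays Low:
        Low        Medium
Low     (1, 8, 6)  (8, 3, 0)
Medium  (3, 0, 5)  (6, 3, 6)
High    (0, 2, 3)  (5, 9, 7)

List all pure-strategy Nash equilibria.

For each player, find the best response to each opponent profile; mutual best responses are the pure NE.
Country A against (Low, Free): payoffs 0, 1, 5 → best response High.
Country A against (Low, Low): payoffs 1, 3, 0 → best response Medium.
Country A against (Medium, Free): payoffs 1, 7, 6 → best response Medium.
Country A against (Medium, Low): payoffs 8, 6, 5 → best response Low.
Country B against (Low, Free): payoffs 9, 6 → best response Low.
Country B against (Low, Low): payoffs 8, 3 → best response Low.
Country B against (Medium, Free): payoffs 0, 8 → best response Medium.
Country B against (Medium, Low): payoffs 0, 3 → best response Medium.
Country B against (High, Free): payoffs 3, 7 → best response Medium.
Country B against (High, Low): payoffs 2, 9 → best response Medium.
Country C against (Low, Low): payoffs 7, 6 → best response Free.
Country C against (Low, Medium): payoffs 3, 0 → best response Free.
Country C against (Medium, Low): payoffs 2, 5 → best response Low.
Country C against (Medium, Medium): payoffs 1, 6 → best response Low.
Country C against (High, Low): payoffs 9, 3 → best response Free.
Country C against (High, Medium): payoffs 6, 7 → best response Low.
No profile is a mutual best response for all players.

No pure-strategy Nash equilibrium.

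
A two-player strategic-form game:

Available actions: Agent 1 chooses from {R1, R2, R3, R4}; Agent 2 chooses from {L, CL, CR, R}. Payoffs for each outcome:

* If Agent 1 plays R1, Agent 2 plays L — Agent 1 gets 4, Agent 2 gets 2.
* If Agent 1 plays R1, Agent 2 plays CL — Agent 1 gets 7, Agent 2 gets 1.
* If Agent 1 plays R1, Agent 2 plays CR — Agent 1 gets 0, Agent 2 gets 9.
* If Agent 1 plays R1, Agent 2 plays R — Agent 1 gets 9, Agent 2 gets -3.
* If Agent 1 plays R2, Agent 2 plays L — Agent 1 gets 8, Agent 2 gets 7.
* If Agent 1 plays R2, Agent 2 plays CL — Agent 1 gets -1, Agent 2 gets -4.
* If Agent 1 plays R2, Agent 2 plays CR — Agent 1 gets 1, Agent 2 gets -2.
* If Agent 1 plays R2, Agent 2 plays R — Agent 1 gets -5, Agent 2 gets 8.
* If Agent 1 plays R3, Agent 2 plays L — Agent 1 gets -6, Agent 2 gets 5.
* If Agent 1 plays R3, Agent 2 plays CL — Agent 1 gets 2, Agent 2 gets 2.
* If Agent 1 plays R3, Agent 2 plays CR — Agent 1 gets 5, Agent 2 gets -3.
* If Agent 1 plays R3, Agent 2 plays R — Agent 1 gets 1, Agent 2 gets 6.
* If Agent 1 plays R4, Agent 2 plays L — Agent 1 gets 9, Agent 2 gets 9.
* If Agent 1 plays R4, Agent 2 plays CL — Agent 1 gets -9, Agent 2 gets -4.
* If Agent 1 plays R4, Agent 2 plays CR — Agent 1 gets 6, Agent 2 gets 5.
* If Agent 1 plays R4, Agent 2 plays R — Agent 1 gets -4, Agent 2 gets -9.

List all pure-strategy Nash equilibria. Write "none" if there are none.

Agent 1 against L: payoffs 4, 8, -6, 9 → best response R4.
Agent 1 against CL: payoffs 7, -1, 2, -9 → best response R1.
Agent 1 against CR: payoffs 0, 1, 5, 6 → best response R4.
Agent 1 against R: payoffs 9, -5, 1, -4 → best response R1.
Agent 2 against R1: payoffs 2, 1, 9, -3 → best response CR.
Agent 2 against R2: payoffs 7, -4, -2, 8 → best response R.
Agent 2 against R3: payoffs 5, 2, -3, 6 → best response R.
Agent 2 against R4: payoffs 9, -4, 5, -9 → best response L.
Mutual best responses: (R4, L).

(R4, L)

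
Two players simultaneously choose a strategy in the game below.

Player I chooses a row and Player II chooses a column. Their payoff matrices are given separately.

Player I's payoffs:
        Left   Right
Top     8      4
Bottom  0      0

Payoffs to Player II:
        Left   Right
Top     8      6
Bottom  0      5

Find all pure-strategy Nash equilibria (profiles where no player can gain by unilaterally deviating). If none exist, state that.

Pure NE: (Top, Left)

For each player, find the best response to each opponent profile; mutual best responses are the pure NE.
Player I against Left: payoffs 8, 0 → best response Top.
Player I against Right: payoffs 4, 0 → best response Top.
Player II against Top: payoffs 8, 6 → best response Left.
Player II against Bottom: payoffs 0, 5 → best response Right.
Mutual best responses: (Top, Left).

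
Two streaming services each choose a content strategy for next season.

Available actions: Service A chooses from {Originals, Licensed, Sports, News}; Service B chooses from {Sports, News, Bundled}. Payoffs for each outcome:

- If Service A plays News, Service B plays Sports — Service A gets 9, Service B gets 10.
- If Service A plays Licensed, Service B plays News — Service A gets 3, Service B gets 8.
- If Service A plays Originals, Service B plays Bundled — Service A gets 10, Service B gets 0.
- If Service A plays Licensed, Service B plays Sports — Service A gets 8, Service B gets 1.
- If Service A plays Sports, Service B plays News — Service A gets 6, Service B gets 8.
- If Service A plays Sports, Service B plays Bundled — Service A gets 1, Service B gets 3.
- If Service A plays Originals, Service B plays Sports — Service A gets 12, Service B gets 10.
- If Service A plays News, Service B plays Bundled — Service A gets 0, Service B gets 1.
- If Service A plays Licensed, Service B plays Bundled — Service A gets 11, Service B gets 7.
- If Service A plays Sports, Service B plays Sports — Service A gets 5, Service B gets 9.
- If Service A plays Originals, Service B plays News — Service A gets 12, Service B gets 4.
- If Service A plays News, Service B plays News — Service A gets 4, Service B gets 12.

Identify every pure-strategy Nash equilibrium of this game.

(Originals, Sports)

Service A against Sports: payoffs 12, 8, 5, 9 → best response Originals.
Service A against News: payoffs 12, 3, 6, 4 → best response Originals.
Service A against Bundled: payoffs 10, 11, 1, 0 → best response Licensed.
Service B against Originals: payoffs 10, 4, 0 → best response Sports.
Service B against Licensed: payoffs 1, 8, 7 → best response News.
Service B against Sports: payoffs 9, 8, 3 → best response Sports.
Service B against News: payoffs 10, 12, 1 → best response News.
Mutual best responses: (Originals, Sports).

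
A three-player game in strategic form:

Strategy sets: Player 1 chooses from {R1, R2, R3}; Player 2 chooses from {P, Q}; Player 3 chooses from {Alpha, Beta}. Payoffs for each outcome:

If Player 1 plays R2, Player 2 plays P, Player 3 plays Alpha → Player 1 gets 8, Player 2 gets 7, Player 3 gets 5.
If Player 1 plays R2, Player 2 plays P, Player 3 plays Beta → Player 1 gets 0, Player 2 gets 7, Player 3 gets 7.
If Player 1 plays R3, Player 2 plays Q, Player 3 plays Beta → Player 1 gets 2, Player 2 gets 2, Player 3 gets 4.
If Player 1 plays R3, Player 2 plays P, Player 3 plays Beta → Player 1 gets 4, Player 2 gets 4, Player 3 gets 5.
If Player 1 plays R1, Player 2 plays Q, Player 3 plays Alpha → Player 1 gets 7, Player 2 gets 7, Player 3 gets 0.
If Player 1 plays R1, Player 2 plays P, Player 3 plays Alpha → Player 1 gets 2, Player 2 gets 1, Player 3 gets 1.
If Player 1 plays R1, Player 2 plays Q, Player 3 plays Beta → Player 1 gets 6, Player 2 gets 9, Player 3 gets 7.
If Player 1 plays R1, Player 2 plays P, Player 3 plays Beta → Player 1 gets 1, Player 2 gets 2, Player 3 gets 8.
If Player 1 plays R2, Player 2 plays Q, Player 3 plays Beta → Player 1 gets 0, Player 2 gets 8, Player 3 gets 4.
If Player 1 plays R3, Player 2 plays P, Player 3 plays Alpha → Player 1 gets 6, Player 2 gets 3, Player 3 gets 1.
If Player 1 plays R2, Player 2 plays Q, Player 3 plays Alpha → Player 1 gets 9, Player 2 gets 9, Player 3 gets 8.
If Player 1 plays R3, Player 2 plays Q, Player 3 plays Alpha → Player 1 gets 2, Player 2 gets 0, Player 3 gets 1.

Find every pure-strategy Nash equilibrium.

(R1, P, Alpha): Player 1 can switch to R2 (2 → 8). Not NE.
(R1, P, Beta): Player 1 can switch to R3 (1 → 4). Not NE.
(R1, Q, Alpha): Player 1 can switch to R2 (7 → 9). Not NE.
(R1, Q, Beta): Player 1 gets 6, best alternative 2; Player 2 gets 9, best alternative 2; Player 3 gets 7, best alternative 0. No profitable deviation — NE.
(R2, P, Alpha): Player 2 can switch to Q (7 → 9). Not NE.
(R2, P, Beta): Player 1 can switch to R1 (0 → 1). Not NE.
(R2, Q, Alpha): Player 1 gets 9, best alternative 7; Player 2 gets 9, best alternative 7; Player 3 gets 8, best alternative 4. No profitable deviation — NE.
(R2, Q, Beta): Player 1 can switch to R1 (0 → 6). Not NE.
(R3, P, Alpha): Player 1 can switch to R2 (6 → 8). Not NE.
(R3, P, Beta): Player 1 gets 4, best alternative 1; Player 2 gets 4, best alternative 2; Player 3 gets 5, best alternative 1. No profitable deviation — NE.
(R3, Q, Alpha): Player 1 can switch to R1 (2 → 7). Not NE.
(R3, Q, Beta): Player 1 can switch to R1 (2 → 6). Not NE.

The pure Nash equilibria are (R1, Q, Beta) and (R2, Q, Alpha) and (R3, P, Beta).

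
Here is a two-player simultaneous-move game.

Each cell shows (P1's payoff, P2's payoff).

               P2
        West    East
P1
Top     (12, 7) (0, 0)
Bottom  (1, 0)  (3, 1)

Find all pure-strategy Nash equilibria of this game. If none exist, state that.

(Top, West): P1 gets 12, best alternative 1; P2 gets 7, best alternative 0. No profitable deviation — NE.
(Top, East): P1 can switch to Bottom (0 → 3). Not NE.
(Bottom, West): P1 can switch to Top (1 → 12). Not NE.
(Bottom, East): P1 gets 3, best alternative 0; P2 gets 1, best alternative 0. No profitable deviation — NE.

The pure Nash equilibria are (Top, West); (Bottom, East).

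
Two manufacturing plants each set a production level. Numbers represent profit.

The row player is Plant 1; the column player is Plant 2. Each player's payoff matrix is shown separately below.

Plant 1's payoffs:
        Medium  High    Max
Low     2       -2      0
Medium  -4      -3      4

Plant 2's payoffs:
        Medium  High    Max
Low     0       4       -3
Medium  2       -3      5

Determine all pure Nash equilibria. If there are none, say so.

For each player, find the best response to each opponent profile; mutual best responses are the pure NE.
Plant 1 against Medium: payoffs 2, -4 → best response Low.
Plant 1 against High: payoffs -2, -3 → best response Low.
Plant 1 against Max: payoffs 0, 4 → best response Medium.
Plant 2 against Low: payoffs 0, 4, -3 → best response High.
Plant 2 against Medium: payoffs 2, -3, 5 → best response Max.
Mutual best responses: (Low, High); (Medium, Max).

The pure Nash equilibria are (Low, High), (Medium, Max).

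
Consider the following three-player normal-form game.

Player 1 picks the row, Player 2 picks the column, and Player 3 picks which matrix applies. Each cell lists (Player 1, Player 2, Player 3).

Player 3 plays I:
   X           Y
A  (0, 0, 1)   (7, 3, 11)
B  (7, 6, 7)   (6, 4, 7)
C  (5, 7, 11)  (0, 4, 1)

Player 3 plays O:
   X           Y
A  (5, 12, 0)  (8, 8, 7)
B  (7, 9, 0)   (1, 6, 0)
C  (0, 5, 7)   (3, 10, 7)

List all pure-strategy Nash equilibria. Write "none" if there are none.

For each strategy profile, look for a profitable unilateral deviation.
(A, X, I): Player 1 can switch to B (0 → 7). Not NE.
(A, X, O): Player 1 can switch to B (5 → 7). Not NE.
(A, Y, I): Player 1 gets 7, best alternative 6; Player 2 gets 3, best alternative 0; Player 3 gets 11, best alternative 7. No profitable deviation — NE.
(A, Y, O): Player 2 can switch to X (8 → 12). Not NE.
(B, X, I): Player 1 gets 7, best alternative 5; Player 2 gets 6, best alternative 4; Player 3 gets 7, best alternative 0. No profitable deviation — NE.
(B, X, O): Player 3 can switch to I (0 → 7). Not NE.
(B, Y, I): Player 1 can switch to A (6 → 7). Not NE.
(B, Y, O): Player 1 can switch to A (1 → 8). Not NE.
(C, X, I): Player 1 can switch to B (5 → 7). Not NE.
(C, X, O): Player 1 can switch to A (0 → 5). Not NE.
(C, Y, I): Player 1 can switch to A (0 → 7). Not NE.
(C, Y, O): Player 1 can switch to A (3 → 8). Not NE.

(A, Y, I) and (B, X, I)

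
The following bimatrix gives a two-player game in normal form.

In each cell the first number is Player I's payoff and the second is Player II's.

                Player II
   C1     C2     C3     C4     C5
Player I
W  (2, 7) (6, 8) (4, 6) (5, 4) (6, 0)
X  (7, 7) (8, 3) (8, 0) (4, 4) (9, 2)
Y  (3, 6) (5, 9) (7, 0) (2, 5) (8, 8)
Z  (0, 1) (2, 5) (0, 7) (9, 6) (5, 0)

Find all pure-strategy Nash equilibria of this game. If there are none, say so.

(W, C1): Player I can switch to X (2 → 7). Not NE.
(W, C2): Player I can switch to X (6 → 8). Not NE.
(W, C3): Player I can switch to X (4 → 8). Not NE.
(W, C4): Player I can switch to Z (5 → 9). Not NE.
(W, C5): Player I can switch to X (6 → 9). Not NE.
(X, C1): Player I gets 7, best alternative 3; Player II gets 7, best alternative 4. No profitable deviation — NE.
(X, C2): Player II can switch to C1 (3 → 7). Not NE.
(The remaining 13 profiles each have a profitable deviation by the same check.)

(X, C1)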